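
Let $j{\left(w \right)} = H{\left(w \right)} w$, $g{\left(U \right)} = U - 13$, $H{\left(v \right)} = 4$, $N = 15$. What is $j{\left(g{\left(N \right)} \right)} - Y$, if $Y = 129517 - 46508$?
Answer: $-83001$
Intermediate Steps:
$Y = 83009$ ($Y = 129517 - 46508 = 83009$)
$g{\left(U \right)} = -13 + U$
$j{\left(w \right)} = 4 w$
$j{\left(g{\left(N \right)} \right)} - Y = 4 \left(-13 + 15\right) - 83009 = 4 \cdot 2 - 83009 = 8 - 83009 = -83001$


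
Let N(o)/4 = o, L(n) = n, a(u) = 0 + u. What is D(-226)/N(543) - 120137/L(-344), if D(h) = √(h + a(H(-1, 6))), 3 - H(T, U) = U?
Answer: 120137/344 + I*√229/2172 ≈ 349.24 + 0.0069672*I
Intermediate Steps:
H(T, U) = 3 - U
a(u) = u
D(h) = √(-3 + h) (D(h) = √(h + (3 - 1*6)) = √(h + (3 - 6)) = √(h - 3) = √(-3 + h))
N(o) = 4*o
D(-226)/N(543) - 120137/L(-344) = √(-3 - 226)/((4*543)) - 120137/(-344) = √(-229)/2172 - 120137*(-1/344) = (I*√229)*(1/2172) + 120137/344 = I*√229/2172 + 120137/344 = 120137/344 + I*√229/2172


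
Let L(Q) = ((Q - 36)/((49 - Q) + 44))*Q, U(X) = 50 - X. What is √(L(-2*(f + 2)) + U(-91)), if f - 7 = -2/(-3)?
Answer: √153852969/1011 ≈ 12.269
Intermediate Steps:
f = 23/3 (f = 7 - 2/(-3) = 7 - 2*(-⅓) = 7 + ⅔ = 23/3 ≈ 7.6667)
L(Q) = Q*(-36 + Q)/(93 - Q) (L(Q) = ((-36 + Q)/(93 - Q))*Q = Q*(-36 + Q)/(93 - Q))
√(L(-2*(f + 2)) + U(-91)) = √((-2*(23/3 + 2))*(36 - (-2)*(23/3 + 2))/(-93 - 2*(23/3 + 2)) + (50 - 1*(-91))) = √((-2*29/3)*(36 - (-2)*29/3)/(-93 - 2*29/3) + (50 + 91)) = √(-58*(36 - 1*(-58/3))/(3*(-93 - 58/3)) + 141) = √(-58*(36 + 58/3)/(3*(-337/3)) + 141) = √(-58/3*(-3/337)*166/3 + 141) = √(9628/1011 + 141) = √(152179/1011) = √153852969/1011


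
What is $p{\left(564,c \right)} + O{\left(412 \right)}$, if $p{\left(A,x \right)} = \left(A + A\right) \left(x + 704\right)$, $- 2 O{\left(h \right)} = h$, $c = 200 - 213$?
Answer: $779242$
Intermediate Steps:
$c = -13$ ($c = 200 - 213 = -13$)
$O{\left(h \right)} = - \frac{h}{2}$
$p{\left(A,x \right)} = 2 A \left(704 + x\right)$
$p{\left(564,c \right)} + O{\left(412 \right)} = 2 \cdot 564 \left(704 - 13\right) - 206 = 2 \cdot 564 \cdot 691 - 206 = 779448 - 206 = 779242$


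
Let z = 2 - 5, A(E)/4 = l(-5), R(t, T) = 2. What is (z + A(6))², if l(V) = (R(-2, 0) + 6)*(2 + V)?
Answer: 9801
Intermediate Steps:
l(V) = 16 + 8*V (l(V) = (2 + 6)*(2 + V) = 8*(2 + V) = 16 + 8*V)
A(E) = -96 (A(E) = 4*(16 + 8*(-5)) = 4*(16 - 40) = 4*(-24) = -96)
z = -3
(z + A(6))² = (-3 - 96)² = (-99)² = 9801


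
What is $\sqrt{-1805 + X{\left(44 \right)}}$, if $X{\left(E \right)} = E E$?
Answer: $\sqrt{131} \approx 11.446$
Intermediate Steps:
$X{\left(E \right)} = E^{2}$
$\sqrt{-1805 + X{\left(44 \right)}} = \sqrt{-1805 + 44^{2}} = \sqrt{-1805 + 1936} = \sqrt{131}$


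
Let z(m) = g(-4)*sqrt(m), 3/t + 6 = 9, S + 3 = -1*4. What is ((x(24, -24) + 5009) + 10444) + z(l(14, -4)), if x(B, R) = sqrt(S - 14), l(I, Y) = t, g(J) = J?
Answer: 15449 + I*sqrt(21) ≈ 15449.0 + 4.5826*I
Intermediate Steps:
S = -7 (S = -3 - 1*4 = -3 - 4 = -7)
t = 1 (t = 3/(-6 + 9) = 3/3 = 3*(1/3) = 1)
l(I, Y) = 1
x(B, R) = I*sqrt(21) (x(B, R) = sqrt(-7 - 14) = sqrt(-21) = I*sqrt(21))
z(m) = -4*sqrt(m)
((x(24, -24) + 5009) + 10444) + z(l(14, -4)) = ((I*sqrt(21) + 5009) + 10444) - 4*sqrt(1) = ((5009 + I*sqrt(21)) + 10444) - 4*1 = (15453 + I*sqrt(21)) - 4 = 15449 + I*sqrt(21)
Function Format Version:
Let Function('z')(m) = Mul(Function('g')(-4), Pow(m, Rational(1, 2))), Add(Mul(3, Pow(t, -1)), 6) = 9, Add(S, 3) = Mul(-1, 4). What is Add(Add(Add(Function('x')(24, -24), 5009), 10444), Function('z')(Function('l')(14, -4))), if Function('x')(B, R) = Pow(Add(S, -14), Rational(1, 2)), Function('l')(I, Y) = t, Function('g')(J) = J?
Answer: Add(15449, Mul(I, Pow(21, Rational(1, 2)))) ≈ Add(15449., Mul(4.5826, I))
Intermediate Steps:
S = -7 (S = Add(-3, Mul(-1, 4)) = Add(-3, -4) = -7)
t = 1 (t = Mul(3, Pow(Add(-6, 9), -1)) = Mul(3, Pow(3, -1)) = Mul(3, Rational(1, 3)) = 1)
Function('l')(I, Y) = 1
Function('x')(B, R) = Mul(I, Pow(21, Rational(1, 2))) (Function('x')(B, R) = Pow(Add(-7, -14), Rational(1, 2)) = Pow(-21, Rational(1, 2)) = Mul(I, Pow(21, Rational(1, 2))))
Function('z')(m) = Mul(-4, Pow(m, Rational(1, 2)))
Add(Add(Add(Function('x')(24, -24), 5009), 10444), Function('z')(Function('l')(14, -4))) = Add(Add(Add(Mul(I, Pow(21, Rational(1, 2))), 5009), 10444), Mul(-4, Pow(1, Rational(1, 2)))) = Add(Add(Add(5009, Mul(I, Pow(21, Rational(1, 2)))), 10444), Mul(-4, 1)) = Add(Add(15453, Mul(I, Pow(21, Rational(1, 2)))), -4) = Add(15449, Mul(I, Pow(21, Rational(1, 2))))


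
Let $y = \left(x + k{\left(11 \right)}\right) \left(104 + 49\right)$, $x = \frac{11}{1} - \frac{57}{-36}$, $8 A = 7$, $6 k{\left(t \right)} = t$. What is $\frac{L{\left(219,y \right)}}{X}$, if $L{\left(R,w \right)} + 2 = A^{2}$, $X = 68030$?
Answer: $- \frac{79}{4353920} \approx -1.8145 \cdot 10^{-5}$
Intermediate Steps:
$k{\left(t \right)} = \frac{t}{6}$
$A = \frac{7}{8}$ ($A = \frac{1}{8} \cdot 7 = \frac{7}{8} \approx 0.875$)
$x = \frac{151}{12}$ ($x = 11 \cdot 1 - - \frac{19}{12} = 11 + \frac{19}{12} = \frac{151}{12} \approx 12.583$)
$y = \frac{8823}{4}$ ($y = \left(\frac{151}{12} + \frac{1}{6} \cdot 11\right) \left(104 + 49\right) = \left(\frac{151}{12} + \frac{11}{6}\right) 153 = \frac{173}{12} \cdot 153 = \frac{8823}{4} \approx 2205.8$)
$L{\left(R,w \right)} = - \frac{79}{64}$ ($L{\left(R,w \right)} = -2 + \left(\frac{7}{8}\right)^{2} = -2 + \frac{49}{64} = - \frac{79}{64}$)
$\frac{L{\left(219,y \right)}}{X} = - \frac{79}{64 \cdot 68030} = \left(- \frac{79}{64}\right) \frac{1}{68030} = - \frac{79}{4353920}$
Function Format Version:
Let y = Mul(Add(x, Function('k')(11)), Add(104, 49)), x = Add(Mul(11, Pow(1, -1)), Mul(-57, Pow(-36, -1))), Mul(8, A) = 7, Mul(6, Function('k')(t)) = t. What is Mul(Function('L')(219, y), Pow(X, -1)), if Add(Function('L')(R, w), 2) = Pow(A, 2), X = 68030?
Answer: Rational(-79, 4353920) ≈ -1.8145e-5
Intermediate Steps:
Function('k')(t) = Mul(Rational(1, 6), t)
A = Rational(7, 8) (A = Mul(Rational(1, 8), 7) = Rational(7, 8) ≈ 0.87500)
x = Rational(151, 12) (x = Add(Mul(11, 1), Mul(-57, Rational(-1, 36))) = Add(11, Rational(19, 12)) = Rational(151, 12) ≈ 12.583)
y = Rational(8823, 4) (y = Mul(Add(Rational(151, 12), Mul(Rational(1, 6), 11)), Add(104, 49)) = Mul(Add(Rational(151, 12), Rational(11, 6)), 153) = Mul(Rational(173, 12), 153) = Rational(8823, 4) ≈ 2205.8)
Function('L')(R, w) = Rational(-79, 64) (Function('L')(R, w) = Add(-2, Pow(Rational(7, 8), 2)) = Add(-2, Rational(49, 64)) = Rational(-79, 64))
Mul(Function('L')(219, y), Pow(X, -1)) = Mul(Rational(-79, 64), Pow(68030, -1)) = Mul(Rational(-79, 64), Rational(1, 68030)) = Rational(-79, 4353920)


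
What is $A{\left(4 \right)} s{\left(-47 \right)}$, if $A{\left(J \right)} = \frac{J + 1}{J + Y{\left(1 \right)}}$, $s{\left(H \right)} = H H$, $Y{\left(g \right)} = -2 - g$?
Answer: $11045$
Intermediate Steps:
$s{\left(H \right)} = H^{2}$
$A{\left(J \right)} = \frac{1 + J}{-3 + J}$ ($A{\left(J \right)} = \frac{J + 1}{J - 3} = \frac{1 + J}{J - 3} = \frac{1 + J}{-3 + J}$)
$A{\left(4 \right)} s{\left(-47 \right)} = \frac{1 + 4}{-3 + 4} \left(-47\right)^{2} = 1^{-1} \cdot 5 \cdot 2209 = 1 \cdot 5 \cdot 2209 = 5 \cdot 2209 = 11045$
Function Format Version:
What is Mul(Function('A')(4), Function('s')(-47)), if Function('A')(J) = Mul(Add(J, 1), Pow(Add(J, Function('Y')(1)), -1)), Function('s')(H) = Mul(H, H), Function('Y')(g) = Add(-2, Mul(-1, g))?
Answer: 11045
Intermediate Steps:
Function('s')(H) = Pow(H, 2)
Function('A')(J) = Mul(Pow(Add(-3, J), -1), Add(1, J)) (Function('A')(J) = Mul(Add(J, 1), Pow(Add(J, Add(-2, Mul(-1, 1))), -1)) = Mul(Add(1, J), Pow(Add(J, Add(-2, -1)), -1)) = Mul(Add(1, J), Pow(Add(J, -3), -1)) = Mul(Add(1, J), Pow(Add(-3, J), -1)) = Mul(Pow(Add(-3, J), -1), Add(1, J)))
Mul(Function('A')(4), Function('s')(-47)) = Mul(Mul(Pow(Add(-3, 4), -1), Add(1, 4)), Pow(-47, 2)) = Mul(Mul(Pow(1, -1), 5), 2209) = Mul(Mul(1, 5), 2209) = Mul(5, 2209) = 11045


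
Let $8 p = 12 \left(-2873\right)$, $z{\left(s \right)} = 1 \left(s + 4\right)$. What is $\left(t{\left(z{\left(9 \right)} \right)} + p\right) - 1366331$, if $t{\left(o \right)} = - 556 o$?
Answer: $- \frac{2755737}{2} \approx -1.3779 \cdot 10^{6}$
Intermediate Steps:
$z{\left(s \right)} = 4 + s$ ($z{\left(s \right)} = 1 \left(4 + s\right) = 4 + s$)
$p = - \frac{8619}{2}$ ($p = \frac{12 \left(-2873\right)}{8} = \frac{1}{8} \left(-34476\right) = - \frac{8619}{2} \approx -4309.5$)
$\left(t{\left(z{\left(9 \right)} \right)} + p\right) - 1366331 = \left(- 556 \left(4 + 9\right) - \frac{8619}{2}\right) - 1366331 = \left(\left(-556\right) 13 - \frac{8619}{2}\right) - 1366331 = \left(-7228 - \frac{8619}{2}\right) - 1366331 = - \frac{23075}{2} - 1366331 = - \frac{2755737}{2}$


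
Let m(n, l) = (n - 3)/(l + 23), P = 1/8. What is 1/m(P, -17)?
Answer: -48/23 ≈ -2.0870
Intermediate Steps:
P = 1/8 ≈ 0.12500
m(n, l) = (-3 + n)/(23 + l)
1/m(P, -17) = 1/((-3 + 1/8)/(23 - 17)) = 1/(-23/8/6) = 1/((1/6)*(-23/8)) = 1/(-23/48) = -48/23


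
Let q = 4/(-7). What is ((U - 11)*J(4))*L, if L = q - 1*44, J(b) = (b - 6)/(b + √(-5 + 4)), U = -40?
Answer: -7488/7 + 1872*I/7 ≈ -1069.7 + 267.43*I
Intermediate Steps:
q = -4/7 (q = 4*(-⅐) = -4/7 ≈ -0.57143)
J(b) = (-6 + b)/(I + b) (J(b) = (-6 + b)/(b + √(-1)) = (-6 + b)/(b + I) = (-6 + b)/(I + b))
L = -312/7 (L = -4/7 - 1*44 = -4/7 - 44 = -312/7 ≈ -44.571)
((U - 11)*J(4))*L = ((-40 - 11)*((-6 + 4)/(I + 4)))*(-312/7) = -51*(-2)/(4 + I)*(-312/7) = -51*(4 - I)/17*(-2)*(-312/7) = -(-6)*(4 - I)*(-312/7) = (6*(4 - I))*(-312/7) = -1872*(4 - I)/7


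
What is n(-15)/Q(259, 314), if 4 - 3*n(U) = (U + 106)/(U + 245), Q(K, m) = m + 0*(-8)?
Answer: 829/216660 ≈ 0.0038263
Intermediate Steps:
Q(K, m) = m (Q(K, m) = m + 0 = m)
n(U) = 4/3 - (106 + U)/(3*(245 + U)) (n(U) = 4/3 - (U + 106)/(3*(U + 245)) = 4/3 - (106 + U)/(3*(245 + U)))
n(-15)/Q(259, 314) = ((874/3 - 15)/(245 - 15))/314 = ((829/3)/230)*(1/314) = ((1/230)*(829/3))*(1/314) = (829/690)*(1/314) = 829/216660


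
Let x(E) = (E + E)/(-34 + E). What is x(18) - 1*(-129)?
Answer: 507/4 ≈ 126.75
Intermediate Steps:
x(E) = 2*E/(-34 + E) (x(E) = (2*E)/(-34 + E) = 2*E/(-34 + E))
x(18) - 1*(-129) = 2*18/(-34 + 18) - 1*(-129) = 2*18/(-16) + 129 = 2*18*(-1/16) + 129 = -9/4 + 129 = 507/4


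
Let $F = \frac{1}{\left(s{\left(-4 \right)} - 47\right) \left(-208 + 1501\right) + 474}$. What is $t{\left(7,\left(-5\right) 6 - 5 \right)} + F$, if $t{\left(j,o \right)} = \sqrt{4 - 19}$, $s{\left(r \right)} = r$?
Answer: $- \frac{1}{65469} + i \sqrt{15} \approx -1.5274 \cdot 10^{-5} + 3.873 i$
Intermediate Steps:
$F = - \frac{1}{65469}$ ($F = \frac{1}{\left(-4 - 47\right) \left(-208 + 1501\right) + 474} = \frac{1}{\left(-51\right) 1293 + 474} = \frac{1}{-65943 + 474} = \frac{1}{-65469} = - \frac{1}{65469} \approx -1.5274 \cdot 10^{-5}$)
$t{\left(j,o \right)} = i \sqrt{15}$ ($t{\left(j,o \right)} = \sqrt{-15} = i \sqrt{15}$)
$t{\left(7,\left(-5\right) 6 - 5 \right)} + F = i \sqrt{15} - \frac{1}{65469} = - \frac{1}{65469} + i \sqrt{15}$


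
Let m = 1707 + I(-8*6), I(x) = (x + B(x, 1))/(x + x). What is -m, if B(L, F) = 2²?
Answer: -40979/24 ≈ -1707.5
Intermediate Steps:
B(L, F) = 4
I(x) = (4 + x)/(2*x) (I(x) = (x + 4)/(x + x) = (4 + x)/((2*x)) = (4 + x)*(1/(2*x)) = (4 + x)/(2*x))
m = 40979/24 (m = 1707 + (4 - 8*6)/(2*((-8*6))) = 1707 + (½)*(4 - 48)/(-48) = 1707 + (½)*(-1/48)*(-44) = 1707 + 11/24 = 40979/24 ≈ 1707.5)
-m = -1*40979/24 = -40979/24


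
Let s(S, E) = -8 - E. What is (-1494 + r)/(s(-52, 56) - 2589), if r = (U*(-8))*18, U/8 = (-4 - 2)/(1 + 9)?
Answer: 4014/13265 ≈ 0.30260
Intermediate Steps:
U = -24/5 (U = 8*((-4 - 2)/(1 + 9)) = 8*(-6/10) = 8*(-6*⅒) = 8*(-⅗) = -24/5 ≈ -4.8000)
r = 3456/5 (r = -24/5*(-8)*18 = (192/5)*18 = 3456/5 ≈ 691.20)
(-1494 + r)/(s(-52, 56) - 2589) = (-1494 + 3456/5)/((-8 - 1*56) - 2589) = -4014/(5*((-8 - 56) - 2589)) = -4014/(5*(-64 - 2589)) = -4014/5/(-2653) = -4014/5*(-1/2653) = 4014/13265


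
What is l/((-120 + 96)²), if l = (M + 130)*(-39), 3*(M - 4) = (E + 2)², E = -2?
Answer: -871/96 ≈ -9.0729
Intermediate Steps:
M = 4 (M = 4 + (-2 + 2)²/3 = 4 + (⅓)*0² = 4 + (⅓)*0 = 4 + 0 = 4)
l = -5226 (l = (4 + 130)*(-39) = 134*(-39) = -5226)
l/((-120 + 96)²) = -5226/(-120 + 96)² = -5226/((-24)²) = -5226/576 = -5226*1/576 = -871/96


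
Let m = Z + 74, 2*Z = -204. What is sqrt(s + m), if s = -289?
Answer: I*sqrt(317) ≈ 17.805*I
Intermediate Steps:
Z = -102 (Z = (1/2)*(-204) = -102)
m = -28 (m = -102 + 74 = -28)
sqrt(s + m) = sqrt(-289 - 28) = sqrt(-317) = I*sqrt(317)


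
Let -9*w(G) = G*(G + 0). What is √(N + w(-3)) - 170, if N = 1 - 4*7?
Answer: -170 + 2*I*√7 ≈ -170.0 + 5.2915*I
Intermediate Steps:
w(G) = -G²/9 (w(G) = -G*(G + 0)/9 = -G*G/9 = -G²/9)
N = -27 (N = 1 - 28 = -27)
√(N + w(-3)) - 170 = √(-27 - ⅑*(-3)²) - 170 = √(-27 - ⅑*9) - 170 = √(-27 - 1) - 170 = √(-28) - 170 = 2*I*√7 - 170 = -170 + 2*I*√7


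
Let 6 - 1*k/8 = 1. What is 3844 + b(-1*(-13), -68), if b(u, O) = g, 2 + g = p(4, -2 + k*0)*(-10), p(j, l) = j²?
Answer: 3682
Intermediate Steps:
k = 40 (k = 48 - 8*1 = 48 - 8 = 40)
g = -162 (g = -2 + 4²*(-10) = -2 + 16*(-10) = -2 - 160 = -162)
b(u, O) = -162
3844 + b(-1*(-13), -68) = 3844 - 162 = 3682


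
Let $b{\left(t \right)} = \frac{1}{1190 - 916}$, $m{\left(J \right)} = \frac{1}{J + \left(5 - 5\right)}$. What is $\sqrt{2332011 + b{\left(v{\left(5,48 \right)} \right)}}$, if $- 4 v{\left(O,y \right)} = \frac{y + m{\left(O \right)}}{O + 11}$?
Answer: $\frac{\sqrt{175078058110}}{274} \approx 1527.1$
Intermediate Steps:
$m{\left(J \right)} = \frac{1}{J}$ ($m{\left(J \right)} = \frac{1}{J + 0} = \frac{1}{J}$)
$v{\left(O,y \right)} = - \frac{y + \frac{1}{O}}{4 \left(11 + O\right)}$ ($v{\left(O,y \right)} = - \frac{\left(y + \frac{1}{O}\right) \frac{1}{O + 11}}{4} = - \frac{\left(y + \frac{1}{O}\right) \frac{1}{11 + O}}{4} = - \frac{\frac{1}{11 + O} \left(y + \frac{1}{O}\right)}{4} = - \frac{y + \frac{1}{O}}{4 \left(11 + O\right)}$)
$b{\left(t \right)} = \frac{1}{274}$
$\sqrt{2332011 + b{\left(v{\left(5,48 \right)} \right)}} = \sqrt{2332011 + \frac{1}{274}} = \sqrt{\frac{638971015}{274}} = \frac{\sqrt{175078058110}}{274}$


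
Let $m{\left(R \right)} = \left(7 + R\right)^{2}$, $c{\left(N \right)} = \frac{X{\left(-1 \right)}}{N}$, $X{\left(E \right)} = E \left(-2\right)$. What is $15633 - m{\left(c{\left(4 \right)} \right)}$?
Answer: $\frac{62307}{4} \approx 15577.0$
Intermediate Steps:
$X{\left(E \right)} = - 2 E$
$c{\left(N \right)} = \frac{2}{N}$ ($c{\left(N \right)} = \frac{\left(-2\right) \left(-1\right)}{N} = \frac{2}{N}$)
$15633 - m{\left(c{\left(4 \right)} \right)} = 15633 - \left(7 + \frac{2}{4}\right)^{2} = 15633 - \left(7 + 2 \cdot \frac{1}{4}\right)^{2} = 15633 - \left(7 + \frac{1}{2}\right)^{2} = 15633 - \left(\frac{15}{2}\right)^{2} = 15633 - \frac{225}{4} = \frac{62307}{4}$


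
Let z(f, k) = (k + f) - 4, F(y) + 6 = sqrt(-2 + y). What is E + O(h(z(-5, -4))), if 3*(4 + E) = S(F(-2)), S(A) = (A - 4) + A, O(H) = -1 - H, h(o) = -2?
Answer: -25/3 + 4*I/3 ≈ -8.3333 + 1.3333*I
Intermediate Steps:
F(y) = -6 + sqrt(-2 + y)
z(f, k) = -4 + f + k (z(f, k) = (f + k) - 4 = -4 + f + k)
S(A) = -4 + 2*A (S(A) = (-4 + A) + A = -4 + 2*A)
E = -28/3 + 4*I/3 (E = -4 + (-4 + 2*(-6 + sqrt(-2 - 2)))/3 = -4 + (-4 + 2*(-6 + sqrt(-4)))/3 = -4 + (-4 + 2*(-6 + 2*I))/3 = -4 + (-4 + (-12 + 4*I))/3 = -4 + (-16 + 4*I)/3 = -4 + (-16/3 + 4*I/3) = -28/3 + 4*I/3 ≈ -9.3333 + 1.3333*I)
E + O(h(z(-5, -4))) = (-28/3 + 4*I/3) + (-1 - 1*(-2)) = (-28/3 + 4*I/3) + (-1 + 2) = (-28/3 + 4*I/3) + 1 = -25/3 + 4*I/3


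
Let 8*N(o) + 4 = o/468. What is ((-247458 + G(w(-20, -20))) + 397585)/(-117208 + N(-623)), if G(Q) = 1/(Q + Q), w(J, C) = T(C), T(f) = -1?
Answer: -562073616/438829247 ≈ -1.2808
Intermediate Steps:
N(o) = -½ + o/3744 (N(o) = -½ + (o/468)/8 = -½ + o/3744)
w(J, C) = -1
G(Q) = 1/(2*Q)
((-247458 + G(w(-20, -20))) + 397585)/(-117208 + N(-623)) = ((-247458 + (½)/(-1)) + 397585)/(-117208 + (-½ + (1/3744)*(-623))) = ((-247458 + (½)*(-1)) + 397585)/(-117208 + (-½ - 623/3744)) = ((-247458 - ½) + 397585)/(-117208 - 2495/3744) = (-494917/2 + 397585)/(-438829247/3744) = (300253/2)*(-3744/438829247) = -562073616/438829247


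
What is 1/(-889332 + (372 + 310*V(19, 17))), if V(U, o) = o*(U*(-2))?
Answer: -1/1089220 ≈ -9.1809e-7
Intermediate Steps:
V(U, o) = -2*U*o (V(U, o) = o*(-2*U) = -2*U*o)
1/(-889332 + (372 + 310*V(19, 17))) = 1/(-889332 + (372 + 310*(-2*19*17))) = 1/(-889332 + (372 + 310*(-646))) = 1/(-889332 + (372 - 200260)) = 1/(-889332 - 199888) = 1/(-1089220) = -1/1089220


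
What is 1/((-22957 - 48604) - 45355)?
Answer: -1/116916 ≈ -8.5532e-6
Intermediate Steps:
1/((-22957 - 48604) - 45355) = 1/(-71561 - 45355) = 1/(-116916) = -1/116916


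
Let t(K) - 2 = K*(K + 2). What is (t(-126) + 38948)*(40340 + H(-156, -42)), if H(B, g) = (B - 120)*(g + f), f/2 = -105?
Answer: 5997246008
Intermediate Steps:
f = -210 (f = 2*(-105) = -210)
H(B, g) = (-210 + g)*(-120 + B) (H(B, g) = (B - 120)*(g - 210) = (-120 + B)*(-210 + g) = (-210 + g)*(-120 + B))
t(K) = 2 + K*(2 + K) (t(K) = 2 + K*(K + 2) = 2 + K*(2 + K))
(t(-126) + 38948)*(40340 + H(-156, -42)) = ((2 + (-126)² + 2*(-126)) + 38948)*(40340 + (25200 - 210*(-156) - 120*(-42) - 156*(-42))) = ((2 + 15876 - 252) + 38948)*(40340 + (25200 + 32760 + 5040 + 6552)) = (15626 + 38948)*(40340 + 69552) = 54574*109892 = 5997246008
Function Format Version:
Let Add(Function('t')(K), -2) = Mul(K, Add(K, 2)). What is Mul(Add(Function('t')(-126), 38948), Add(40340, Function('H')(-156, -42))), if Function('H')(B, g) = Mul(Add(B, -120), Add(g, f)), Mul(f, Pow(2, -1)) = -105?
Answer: 5997246008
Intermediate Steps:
f = -210 (f = Mul(2, -105) = -210)
Function('H')(B, g) = Mul(Add(-210, g), Add(-120, B)) (Function('H')(B, g) = Mul(Add(B, -120), Add(g, -210)) = Mul(Add(-120, B), Add(-210, g)) = Mul(Add(-210, g), Add(-120, B)))
Function('t')(K) = Add(2, Mul(K, Add(2, K))) (Function('t')(K) = Add(2, Mul(K, Add(K, 2))) = Add(2, Mul(K, Add(2, K))))
Mul(Add(Function('t')(-126), 38948), Add(40340, Function('H')(-156, -42))) = Mul(Add(Add(2, Pow(-126, 2), Mul(2, -126)), 38948), Add(40340, Add(25200, Mul(-210, -156), Mul(-120, -42), Mul(-156, -42)))) = Mul(Add(Add(2, 15876, -252), 38948), Add(40340, Add(25200, 32760, 5040, 6552))) = Mul(Add(15626, 38948), Add(40340, 69552)) = Mul(54574, 109892) = 5997246008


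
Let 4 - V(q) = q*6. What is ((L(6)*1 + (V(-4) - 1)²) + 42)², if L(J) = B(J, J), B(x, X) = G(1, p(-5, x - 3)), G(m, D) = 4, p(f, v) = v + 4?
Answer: 600625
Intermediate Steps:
p(f, v) = 4 + v
V(q) = 4 - 6*q (V(q) = 4 - q*6 = 4 - 6*q)
B(x, X) = 4
L(J) = 4
((L(6)*1 + (V(-4) - 1)²) + 42)² = ((4*1 + ((4 - 6*(-4)) - 1)²) + 42)² = ((4 + ((4 + 24) - 1)²) + 42)² = ((4 + (28 - 1)²) + 42)² = ((4 + 27²) + 42)² = ((4 + 729) + 42)² = (733 + 42)² = 775² = 600625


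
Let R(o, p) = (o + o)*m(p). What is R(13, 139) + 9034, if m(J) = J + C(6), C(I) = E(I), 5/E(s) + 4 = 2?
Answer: 12583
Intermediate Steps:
E(s) = -5/2 (E(s) = 5/(-4 + 2) = 5/(-2) = 5*(-½) = -5/2)
C(I) = -5/2
m(J) = -5/2 + J (m(J) = J - 5/2 = -5/2 + J)
R(o, p) = 2*o*(-5/2 + p) (R(o, p) = (o + o)*(-5/2 + p) = (2*o)*(-5/2 + p) = 2*o*(-5/2 + p))
R(13, 139) + 9034 = 13*(-5 + 2*139) + 9034 = 13*(-5 + 278) + 9034 = 13*273 + 9034 = 3549 + 9034 = 12583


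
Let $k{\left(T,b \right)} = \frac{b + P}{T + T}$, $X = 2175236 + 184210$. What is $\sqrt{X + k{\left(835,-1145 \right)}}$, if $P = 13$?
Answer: $\frac{2 \sqrt{411266066185}}{835} \approx 1536.0$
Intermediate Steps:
$X = 2359446$
$k{\left(T,b \right)} = \frac{13 + b}{2 T}$ ($k{\left(T,b \right)} = \frac{b + 13}{T + T} = \frac{13 + b}{2 T}$)
$\sqrt{X + k{\left(835,-1145 \right)}} = \sqrt{2359446 + \frac{13 - 1145}{2 \cdot 835}} = \sqrt{2359446 + \frac{1}{2} \cdot \frac{1}{835} \left(-1132\right)} = \sqrt{2359446 - \frac{566}{835}} = \sqrt{\frac{1970136844}{835}} = \frac{2 \sqrt{411266066185}}{835}$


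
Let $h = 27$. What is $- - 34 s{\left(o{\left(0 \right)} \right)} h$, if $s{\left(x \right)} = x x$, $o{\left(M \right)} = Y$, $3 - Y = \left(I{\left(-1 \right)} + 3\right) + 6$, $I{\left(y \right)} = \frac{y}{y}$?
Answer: $44982$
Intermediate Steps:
$I{\left(y \right)} = 1$
$Y = -7$ ($Y = 3 - \left(\left(1 + 3\right) + 6\right) = 3 - \left(4 + 6\right) = 3 - 10 = -7$)
$o{\left(M \right)} = -7$
$s{\left(x \right)} = x^{2}$
$- - 34 s{\left(o{\left(0 \right)} \right)} h = - - 34 \left(-7\right)^{2} \cdot 27 = - \left(-34\right) 49 \cdot 27 = - \left(-1666\right) 27 = \left(-1\right) \left(-44982\right) = 44982$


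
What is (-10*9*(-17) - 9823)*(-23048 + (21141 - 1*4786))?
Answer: 55505049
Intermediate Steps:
(-10*9*(-17) - 9823)*(-23048 + (21141 - 1*4786)) = (-90*(-17) - 9823)*(-23048 + (21141 - 4786)) = (1530 - 9823)*(-23048 + 16355) = -8293*(-6693) = 55505049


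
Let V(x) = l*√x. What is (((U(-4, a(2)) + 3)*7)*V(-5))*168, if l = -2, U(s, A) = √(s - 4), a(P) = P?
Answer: 4704*√10 - 7056*I*√5 ≈ 14875.0 - 15778.0*I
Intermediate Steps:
U(s, A) = √(-4 + s)
V(x) = -2*√x
(((U(-4, a(2)) + 3)*7)*V(-5))*168 = (((√(-4 - 4) + 3)*7)*(-2*I*√5))*168 = (((√(-8) + 3)*7)*(-2*I*√5))*168 = (((2*I*√2 + 3)*7)*(-2*I*√5))*168 = (((3 + 2*I*√2)*7)*(-2*I*√5))*168 = ((21 + 14*I*√2)*(-2*I*√5))*168 = -2*I*√5*(21 + 14*I*√2)*168 = -336*I*√5*(21 + 14*I*√2)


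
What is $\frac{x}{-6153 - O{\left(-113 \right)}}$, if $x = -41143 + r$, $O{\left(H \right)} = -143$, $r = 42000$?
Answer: $- \frac{857}{6010} \approx -0.1426$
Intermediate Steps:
$x = 857$ ($x = -41143 + 42000 = 857$)
$\frac{x}{-6153 - O{\left(-113 \right)}} = \frac{857}{-6153 - -143} = \frac{857}{-6153 + 143} = \frac{857}{-6010} = 857 \left(- \frac{1}{6010}\right) = - \frac{857}{6010}$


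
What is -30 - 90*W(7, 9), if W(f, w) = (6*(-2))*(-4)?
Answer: -4350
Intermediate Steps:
W(f, w) = 48 (W(f, w) = -12*(-4) = 48)
-30 - 90*W(7, 9) = -30 - 90*48 = -30 - 4320 = -4350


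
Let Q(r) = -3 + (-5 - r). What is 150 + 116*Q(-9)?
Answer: 266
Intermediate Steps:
Q(r) = -8 - r
150 + 116*Q(-9) = 150 + 116*(-8 - 1*(-9)) = 150 + 116*(-8 + 9) = 150 + 116*1 = 150 + 116 = 266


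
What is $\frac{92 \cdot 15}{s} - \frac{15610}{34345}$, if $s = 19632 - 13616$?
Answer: $- \frac{2325683}{10330976} \approx -0.22512$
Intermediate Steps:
$s = 6016$
$\frac{92 \cdot 15}{s} - \frac{15610}{34345} = \frac{92 \cdot 15}{6016} - \frac{15610}{34345} = 1380 \cdot \frac{1}{6016} - \frac{3122}{6869} = \frac{345}{1504} - \frac{3122}{6869} = - \frac{2325683}{10330976}$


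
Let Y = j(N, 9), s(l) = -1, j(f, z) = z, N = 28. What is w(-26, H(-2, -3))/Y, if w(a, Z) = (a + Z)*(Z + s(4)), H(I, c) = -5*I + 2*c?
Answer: -22/3 ≈ -7.3333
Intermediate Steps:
w(a, Z) = (-1 + Z)*(Z + a) (w(a, Z) = (a + Z)*(Z - 1) = (Z + a)*(-1 + Z) = (-1 + Z)*(Z + a))
Y = 9
w(-26, H(-2, -3))/Y = ((-5*(-2) + 2*(-3))² - (-5*(-2) + 2*(-3)) - 1*(-26) + (-5*(-2) + 2*(-3))*(-26))/9 = ((10 - 6)² - (10 - 6) + 26 + (10 - 6)*(-26))*(⅑) = (4² - 1*4 + 26 + 4*(-26))*(⅑) = (16 - 4 + 26 - 104)*(⅑) = -66*⅑ = -22/3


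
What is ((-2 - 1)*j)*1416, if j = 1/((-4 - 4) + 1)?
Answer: 4248/7 ≈ 606.86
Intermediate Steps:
j = -⅐ (j = 1/(-8 + 1) = 1/(-7) = -⅐ ≈ -0.14286)
((-2 - 1)*j)*1416 = ((-2 - 1)*(-⅐))*1416 = -3*(-⅐)*1416 = (3/7)*1416 = 4248/7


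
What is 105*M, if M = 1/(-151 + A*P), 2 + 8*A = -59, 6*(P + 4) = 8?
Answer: -45/56 ≈ -0.80357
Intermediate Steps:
P = -8/3 (P = -4 + (1/6)*8 = -4 + 4/3 = -8/3 ≈ -2.6667)
A = -61/8 (A = -1/4 + (1/8)*(-59) = -1/4 - 59/8 = -61/8 ≈ -7.6250)
M = -3/392 (M = 1/(-151 - 61/8*(-8/3)) = 1/(-151 + 61/3) = 1/(-392/3) = -3/392 ≈ -0.0076531)
105*M = 105*(-3/392) = -45/56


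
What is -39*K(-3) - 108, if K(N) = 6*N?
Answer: 594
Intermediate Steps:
-39*K(-3) - 108 = -234*(-3) - 108 = -39*(-18) - 108 = 702 - 108 = 594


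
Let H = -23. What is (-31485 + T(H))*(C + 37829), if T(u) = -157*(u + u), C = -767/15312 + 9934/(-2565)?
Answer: -632366352061963/689040 ≈ -9.1775e+8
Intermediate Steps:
C = -51358921/13091760 (C = -767*1/15312 + 9934*(-1/2565) = -767/15312 - 9934/2565 = -51358921/13091760 ≈ -3.9230)
T(u) = -314*u
(-31485 + T(H))*(C + 37829) = (-31485 - 314*(-23))*(-51358921/13091760 + 37829) = (-31485 + 7222)*(495196830119/13091760) = -24263*495196830119/13091760 = -632366352061963/689040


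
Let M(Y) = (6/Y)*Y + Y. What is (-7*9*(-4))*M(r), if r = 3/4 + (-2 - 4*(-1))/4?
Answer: 1827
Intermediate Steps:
r = 5/4 (r = 3*(1/4) + (-2 + 4)*(1/4) = 3/4 + 2*(1/4) = 3/4 + 1/2 = 5/4 ≈ 1.2500)
M(Y) = 6 + Y
(-7*9*(-4))*M(r) = (-7*9*(-4))*(6 + 5/4) = -63*(-4)*(29/4) = 252*(29/4) = 1827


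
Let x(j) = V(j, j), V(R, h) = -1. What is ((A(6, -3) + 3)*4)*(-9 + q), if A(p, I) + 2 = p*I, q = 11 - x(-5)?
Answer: -204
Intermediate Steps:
x(j) = -1
q = 12 (q = 11 - 1*(-1) = 11 + 1 = 12)
A(p, I) = -2 + I*p (A(p, I) = -2 + p*I = -2 + I*p)
((A(6, -3) + 3)*4)*(-9 + q) = (((-2 - 3*6) + 3)*4)*(-9 + 12) = (((-2 - 18) + 3)*4)*3 = ((-20 + 3)*4)*3 = -17*4*3 = -68*3 = -204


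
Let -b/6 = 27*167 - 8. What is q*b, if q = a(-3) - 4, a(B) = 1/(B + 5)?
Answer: 94521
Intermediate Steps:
a(B) = 1/(5 + B)
b = -27006 (b = -6*(27*167 - 8) = -6*(4509 - 8) = -6*4501 = -27006)
q = -7/2 (q = 1/(5 - 3) - 4 = 1/2 - 4 = ½ - 4 = -7/2 ≈ -3.5000)
q*b = -7/2*(-27006) = 94521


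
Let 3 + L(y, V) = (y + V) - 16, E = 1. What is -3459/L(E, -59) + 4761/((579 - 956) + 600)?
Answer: 1137954/17171 ≈ 66.272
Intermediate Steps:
L(y, V) = -19 + V + y (L(y, V) = -3 + ((y + V) - 16) = -3 + ((V + y) - 16) = -3 + (-16 + V + y) = -19 + V + y)
-3459/L(E, -59) + 4761/((579 - 956) + 600) = -3459/(-19 - 59 + 1) + 4761/((579 - 956) + 600) = -3459/(-77) + 4761/(-377 + 600) = -3459*(-1/77) + 4761/223 = 3459/77 + 4761*(1/223) = 3459/77 + 4761/223 = 1137954/17171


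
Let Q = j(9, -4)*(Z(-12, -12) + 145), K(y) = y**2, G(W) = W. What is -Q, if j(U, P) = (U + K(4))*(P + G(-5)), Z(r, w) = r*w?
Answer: 65025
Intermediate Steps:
j(U, P) = (-5 + P)*(16 + U) (j(U, P) = (U + 4**2)*(P - 5) = (U + 16)*(-5 + P) = (16 + U)*(-5 + P) = (-5 + P)*(16 + U))
Q = -65025 (Q = (-80 - 5*9 + 16*(-4) - 4*9)*(-12*(-12) + 145) = (-80 - 45 - 64 - 36)*(144 + 145) = -225*289 = -65025)
-Q = -1*(-65025) = 65025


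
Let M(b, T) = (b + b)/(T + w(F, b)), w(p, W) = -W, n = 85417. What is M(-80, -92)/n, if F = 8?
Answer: 40/256251 ≈ 0.00015610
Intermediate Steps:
M(b, T) = 2*b/(T - b) (M(b, T) = (b + b)/(T - b) = (2*b)/(T - b) = 2*b/(T - b))
M(-80, -92)/n = (2*(-80)/(-92 - 1*(-80)))/85417 = (2*(-80)/(-92 + 80))*(1/85417) = (2*(-80)/(-12))*(1/85417) = (2*(-80)*(-1/12))*(1/85417) = (40/3)*(1/85417) = 40/256251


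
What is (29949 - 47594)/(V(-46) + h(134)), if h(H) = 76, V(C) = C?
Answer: -3529/6 ≈ -588.17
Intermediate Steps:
(29949 - 47594)/(V(-46) + h(134)) = (29949 - 47594)/(-46 + 76) = -17645/30 = -17645*1/30 = -3529/6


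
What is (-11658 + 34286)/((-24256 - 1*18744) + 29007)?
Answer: -22628/13993 ≈ -1.6171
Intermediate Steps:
(-11658 + 34286)/((-24256 - 1*18744) + 29007) = 22628/((-24256 - 18744) + 29007) = 22628/(-43000 + 29007) = 22628/(-13993) = 22628*(-1/13993) = -22628/13993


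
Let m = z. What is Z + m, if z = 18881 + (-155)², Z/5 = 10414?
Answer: 94976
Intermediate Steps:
Z = 52070 (Z = 5*10414 = 52070)
z = 42906 (z = 18881 + 24025 = 42906)
m = 42906
Z + m = 52070 + 42906 = 94976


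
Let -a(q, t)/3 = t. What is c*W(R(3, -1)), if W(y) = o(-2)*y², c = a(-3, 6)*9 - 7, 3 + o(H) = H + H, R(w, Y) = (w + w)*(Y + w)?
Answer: 170352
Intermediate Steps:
a(q, t) = -3*t
R(w, Y) = 2*w*(Y + w) (R(w, Y) = (2*w)*(Y + w) = 2*w*(Y + w))
o(H) = -3 + 2*H (o(H) = -3 + (H + H) = -3 + 2*H)
c = -169 (c = -3*6*9 - 7 = -18*9 - 7 = -162 - 7 = -169)
W(y) = -7*y² (W(y) = (-3 + 2*(-2))*y² = (-3 - 4)*y² = -7*y²)
c*W(R(3, -1)) = -(-1183)*(2*3*(-1 + 3))² = -(-1183)*(2*3*2)² = -(-1183)*12² = -(-1183)*144 = -169*(-1008) = 170352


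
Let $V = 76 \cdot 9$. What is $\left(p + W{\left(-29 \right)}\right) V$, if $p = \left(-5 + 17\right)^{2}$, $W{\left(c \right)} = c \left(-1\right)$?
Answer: $118332$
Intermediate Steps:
$W{\left(c \right)} = - c$
$p = 144$ ($p = 12^{2} = 144$)
$V = 684$
$\left(p + W{\left(-29 \right)}\right) V = \left(144 - -29\right) 684 = \left(144 + 29\right) 684 = 173 \cdot 684 = 118332$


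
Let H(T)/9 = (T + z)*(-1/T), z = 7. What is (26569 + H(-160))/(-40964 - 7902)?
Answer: -4249663/7818560 ≈ -0.54354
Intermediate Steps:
H(T) = -9*(7 + T)/T (H(T) = 9*((T + 7)*(-1/T)) = 9*((7 + T)*(-1/T)) = 9*(-(7 + T)/T) = -9*(7 + T)/T)
(26569 + H(-160))/(-40964 - 7902) = (26569 + (-9 - 63/(-160)))/(-40964 - 7902) = (26569 + (-9 - 63*(-1/160)))/(-48866) = (26569 + (-9 + 63/160))*(-1/48866) = (26569 - 1377/160)*(-1/48866) = (4249663/160)*(-1/48866) = -4249663/7818560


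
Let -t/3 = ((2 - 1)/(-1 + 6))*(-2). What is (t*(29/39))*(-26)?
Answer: -116/5 ≈ -23.200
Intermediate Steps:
t = 6/5 (t = -3*(2 - 1)/(-1 + 6)*(-2) = -3*1/5*(-2) = -3*1*(⅕)*(-2) = -3*(-2)/5 = -3*(-⅖) = 6/5 ≈ 1.2000)
(t*(29/39))*(-26) = (6*(29/39)/5)*(-26) = (6*(29*(1/39))/5)*(-26) = ((6/5)*(29/39))*(-26) = (58/65)*(-26) = -116/5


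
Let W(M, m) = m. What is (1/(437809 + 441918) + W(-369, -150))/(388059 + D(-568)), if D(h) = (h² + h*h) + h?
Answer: -131959049/908528382253 ≈ -0.00014524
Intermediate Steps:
D(h) = h + 2*h² (D(h) = (h² + h²) + h = 2*h² + h = h + 2*h²)
(1/(437809 + 441918) + W(-369, -150))/(388059 + D(-568)) = (1/(437809 + 441918) - 150)/(388059 - 568*(1 + 2*(-568))) = (1/879727 - 150)/(388059 - 568*(1 - 1136)) = (1/879727 - 150)/(388059 - 568*(-1135)) = -131959049/(879727*(388059 + 644680)) = -131959049/879727/1032739 = -131959049/879727*1/1032739 = -131959049/908528382253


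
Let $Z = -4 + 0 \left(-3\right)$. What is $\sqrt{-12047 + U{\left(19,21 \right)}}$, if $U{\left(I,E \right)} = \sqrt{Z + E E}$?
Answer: $\sqrt{-12047 + \sqrt{437}} \approx 109.66 i$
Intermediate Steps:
$Z = -4$ ($Z = -4 + 0 = -4$)
$U{\left(I,E \right)} = \sqrt{-4 + E^{2}}$ ($U{\left(I,E \right)} = \sqrt{-4 + E E} = \sqrt{-4 + E^{2}}$)
$\sqrt{-12047 + U{\left(19,21 \right)}} = \sqrt{-12047 + \sqrt{-4 + 21^{2}}} = \sqrt{-12047 + \sqrt{-4 + 441}} = \sqrt{-12047 + \sqrt{437}}$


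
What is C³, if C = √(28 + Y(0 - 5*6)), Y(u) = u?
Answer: -2*I*√2 ≈ -2.8284*I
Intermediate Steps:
C = I*√2 (C = √(28 + (0 - 5*6)) = √(28 + (0 - 30)) = √(28 - 30) = √(-2) = I*√2 ≈ 1.4142*I)
C³ = (I*√2)³ = -2*I*√2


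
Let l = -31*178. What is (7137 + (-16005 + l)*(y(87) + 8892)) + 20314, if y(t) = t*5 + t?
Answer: -202590071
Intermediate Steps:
l = -5518
y(t) = 6*t (y(t) = 5*t + t = 6*t)
(7137 + (-16005 + l)*(y(87) + 8892)) + 20314 = (7137 + (-16005 - 5518)*(6*87 + 8892)) + 20314 = (7137 - 21523*(522 + 8892)) + 20314 = (7137 - 21523*9414) + 20314 = (7137 - 202617522) + 20314 = -202610385 + 20314 = -202590071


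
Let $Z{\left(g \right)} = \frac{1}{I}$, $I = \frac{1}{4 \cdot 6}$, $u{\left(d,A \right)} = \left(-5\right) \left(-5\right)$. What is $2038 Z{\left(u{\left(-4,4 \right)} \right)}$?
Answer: $48912$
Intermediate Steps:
$u{\left(d,A \right)} = 25$
$I = \frac{1}{24} \approx 0.041667$
$Z{\left(g \right)} = 24$ ($Z{\left(g \right)} = \frac{1}{\frac{1}{24}} = 24$)
$2038 Z{\left(u{\left(-4,4 \right)} \right)} = 2038 \cdot 24 = 48912$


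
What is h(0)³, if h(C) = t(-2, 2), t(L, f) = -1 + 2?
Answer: 1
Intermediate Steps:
t(L, f) = 1
h(C) = 1
h(0)³ = 1³ = 1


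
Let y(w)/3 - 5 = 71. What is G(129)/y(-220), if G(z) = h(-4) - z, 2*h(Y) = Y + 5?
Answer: -257/456 ≈ -0.56360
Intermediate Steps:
h(Y) = 5/2 + Y/2 (h(Y) = (Y + 5)/2 = (5 + Y)/2 = 5/2 + Y/2)
y(w) = 228 (y(w) = 15 + 3*71 = 15 + 213 = 228)
G(z) = 1/2 - z (G(z) = (5/2 + (1/2)*(-4)) - z = (5/2 - 2) - z = 1/2 - z)
G(129)/y(-220) = (1/2 - 1*129)/228 = (1/2 - 129)*(1/228) = -257/2*1/228 = -257/456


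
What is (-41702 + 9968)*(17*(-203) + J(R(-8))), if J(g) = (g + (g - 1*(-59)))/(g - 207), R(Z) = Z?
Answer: 547601904/5 ≈ 1.0952e+8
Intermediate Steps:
J(g) = (59 + 2*g)/(-207 + g) (J(g) = (g + (g + 59))/(-207 + g) = (g + (59 + g))/(-207 + g) = (59 + 2*g)/(-207 + g))
(-41702 + 9968)*(17*(-203) + J(R(-8))) = (-41702 + 9968)*(17*(-203) + (59 + 2*(-8))/(-207 - 8)) = -31734*(-3451 + (59 - 16)/(-215)) = -31734*(-3451 - 1/215*43) = -31734*(-3451 - ⅕) = -31734*(-17256/5) = 547601904/5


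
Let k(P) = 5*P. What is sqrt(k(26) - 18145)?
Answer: I*sqrt(18015) ≈ 134.22*I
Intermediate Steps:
sqrt(k(26) - 18145) = sqrt(5*26 - 18145) = sqrt(130 - 18145) = sqrt(-18015) = I*sqrt(18015)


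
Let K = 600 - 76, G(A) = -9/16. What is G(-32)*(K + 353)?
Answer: -7893/16 ≈ -493.31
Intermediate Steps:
G(A) = -9/16 (G(A) = -9*1/16 = -9/16)
K = 524
G(-32)*(K + 353) = -9*(524 + 353)/16 = -9/16*877 = -7893/16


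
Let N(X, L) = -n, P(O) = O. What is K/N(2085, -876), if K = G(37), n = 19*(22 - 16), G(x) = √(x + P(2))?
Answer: -√39/114 ≈ -0.054781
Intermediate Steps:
G(x) = √(2 + x) (G(x) = √(x + 2) = √(2 + x))
n = 114 (n = 19*6 = 114)
N(X, L) = -114 (N(X, L) = -1*114 = -114)
K = √39 (K = √(2 + 37) = √39 ≈ 6.2450)
K/N(2085, -876) = √39/(-114) = √39*(-1/114) = -√39/114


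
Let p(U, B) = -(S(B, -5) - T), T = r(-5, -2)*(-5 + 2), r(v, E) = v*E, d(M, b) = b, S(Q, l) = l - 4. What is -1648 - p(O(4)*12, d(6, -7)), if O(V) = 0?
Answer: -1627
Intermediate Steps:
S(Q, l) = -4 + l
r(v, E) = E*v
T = -30 (T = (-2*(-5))*(-5 + 2) = 10*(-3) = -30)
p(U, B) = -21 (p(U, B) = -((-4 - 5) - 1*(-30)) = -(-9 + 30) = -1*21 = -21)
-1648 - p(O(4)*12, d(6, -7)) = -1648 - 1*(-21) = -1648 + 21 = -1627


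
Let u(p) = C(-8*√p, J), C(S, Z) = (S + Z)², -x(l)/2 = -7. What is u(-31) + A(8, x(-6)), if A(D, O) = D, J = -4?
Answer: -1960 + 64*I*√31 ≈ -1960.0 + 356.34*I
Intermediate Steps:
x(l) = 14 (x(l) = -2*(-7) = 14)
u(p) = (-4 - 8*√p)² (u(p) = (-8*√p - 4)² = (-4 - 8*√p)²)
u(-31) + A(8, x(-6)) = 16*(1 + 2*√(-31))² + 8 = 16*(1 + 2*(I*√31))² + 8 = 16*(1 + 2*I*√31)² + 8 = 8 + 16*(1 + 2*I*√31)²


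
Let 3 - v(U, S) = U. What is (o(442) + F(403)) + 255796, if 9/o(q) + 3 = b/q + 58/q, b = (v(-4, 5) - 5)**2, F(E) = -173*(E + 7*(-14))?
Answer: 128313603/632 ≈ 2.0303e+5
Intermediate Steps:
F(E) = 16954 - 173*E (F(E) = -173*(E - 98) = -173*(-98 + E) = 16954 - 173*E)
v(U, S) = 3 - U
b = 4 (b = ((3 - 1*(-4)) - 5)**2 = ((3 + 4) - 5)**2 = (7 - 5)**2 = 2**2 = 4)
o(q) = 9/(-3 + 62/q) (o(q) = 9/(-3 + (4/q + 58/q)) = 9/(-3 + 62/q))
(o(442) + F(403)) + 255796 = (-9*442/(-62 + 3*442) + (16954 - 173*403)) + 255796 = (-9*442/(-62 + 1326) + (16954 - 69719)) + 255796 = (-9*442/1264 - 52765) + 255796 = (-9*442*1/1264 - 52765) + 255796 = (-1989/632 - 52765) + 255796 = -33349469/632 + 255796 = 128313603/632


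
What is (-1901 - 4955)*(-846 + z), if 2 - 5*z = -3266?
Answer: 6595472/5 ≈ 1.3191e+6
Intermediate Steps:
z = 3268/5 (z = ⅖ - ⅕*(-3266) = ⅖ + 3266/5 = 3268/5 ≈ 653.60)
(-1901 - 4955)*(-846 + z) = (-1901 - 4955)*(-846 + 3268/5) = -6856*(-962/5) = 6595472/5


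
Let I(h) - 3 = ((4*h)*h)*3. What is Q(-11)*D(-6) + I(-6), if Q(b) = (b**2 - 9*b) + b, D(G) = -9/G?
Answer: 1497/2 ≈ 748.50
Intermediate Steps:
I(h) = 3 + 12*h**2 (I(h) = 3 + ((4*h)*h)*3 = 3 + (4*h**2)*3 = 3 + 12*h**2)
Q(b) = b**2 - 8*b
Q(-11)*D(-6) + I(-6) = (-11*(-8 - 11))*(-9/(-6)) + (3 + 12*(-6)**2) = (-11*(-19))*(-9*(-1/6)) + (3 + 12*36) = 209*(3/2) + (3 + 432) = 627/2 + 435 = 1497/2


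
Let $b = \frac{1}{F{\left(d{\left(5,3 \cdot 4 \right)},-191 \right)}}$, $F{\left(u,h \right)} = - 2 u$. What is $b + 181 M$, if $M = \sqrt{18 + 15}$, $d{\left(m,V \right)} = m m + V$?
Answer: $- \frac{1}{74} + 181 \sqrt{33} \approx 1039.8$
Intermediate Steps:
$d{\left(m,V \right)} = V + m^{2}$ ($d{\left(m,V \right)} = m^{2} + V = V + m^{2}$)
$M = \sqrt{33} \approx 5.7446$
$b = - \frac{1}{74}$ ($b = \frac{1}{\left(-2\right) \left(3 \cdot 4 + 5^{2}\right)} = \frac{1}{\left(-2\right) \left(12 + 25\right)} = \frac{1}{\left(-2\right) 37} = \frac{1}{-74} = - \frac{1}{74} \approx -0.013514$)
$b + 181 M = - \frac{1}{74} + 181 \sqrt{33}$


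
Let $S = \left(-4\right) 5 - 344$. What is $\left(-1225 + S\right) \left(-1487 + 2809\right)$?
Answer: $-2100658$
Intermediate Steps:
$S = -364$ ($S = -20 - 344 = -364$)
$\left(-1225 + S\right) \left(-1487 + 2809\right) = \left(-1225 - 364\right) \left(-1487 + 2809\right) = \left(-1589\right) 1322 = -2100658$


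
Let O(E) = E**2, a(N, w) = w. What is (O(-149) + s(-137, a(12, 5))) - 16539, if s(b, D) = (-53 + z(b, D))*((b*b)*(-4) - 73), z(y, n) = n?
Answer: 3612814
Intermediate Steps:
s(b, D) = (-73 - 4*b**2)*(-53 + D) (s(b, D) = (-53 + D)*((b*b)*(-4) - 73) = (-53 + D)*(b**2*(-4) - 73) = (-53 + D)*(-4*b**2 - 73) = (-53 + D)*(-73 - 4*b**2) = (-73 - 4*b**2)*(-53 + D))
(O(-149) + s(-137, a(12, 5))) - 16539 = ((-149)**2 + (3869 - 73*5 + 212*(-137)**2 - 4*5*(-137)**2)) - 16539 = (22201 + (3869 - 365 + 212*18769 - 4*5*18769)) - 16539 = (22201 + (3869 - 365 + 3979028 - 375380)) - 16539 = (22201 + 3607152) - 16539 = 3629353 - 16539 = 3612814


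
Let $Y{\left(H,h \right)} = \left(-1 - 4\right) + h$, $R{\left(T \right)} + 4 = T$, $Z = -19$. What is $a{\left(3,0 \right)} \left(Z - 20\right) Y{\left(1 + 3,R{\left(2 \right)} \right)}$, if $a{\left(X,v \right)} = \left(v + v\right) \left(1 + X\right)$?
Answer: $0$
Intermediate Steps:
$a{\left(X,v \right)} = 2 v \left(1 + X\right)$
$R{\left(T \right)} = -4 + T$
$Y{\left(H,h \right)} = -5 + h$
$a{\left(3,0 \right)} \left(Z - 20\right) Y{\left(1 + 3,R{\left(2 \right)} \right)} = 2 \cdot 0 \left(1 + 3\right) \left(-19 - 20\right) \left(-5 + \left(-4 + 2\right)\right) = 2 \cdot 0 \cdot 4 \left(-19 - 20\right) \left(-5 - 2\right) = 0 \left(-39\right) \left(-7\right) = 0 \left(-7\right) = 0$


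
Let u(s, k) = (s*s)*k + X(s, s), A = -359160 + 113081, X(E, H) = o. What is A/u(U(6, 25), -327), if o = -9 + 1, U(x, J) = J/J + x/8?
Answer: 3937264/16151 ≈ 243.78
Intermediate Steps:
U(x, J) = 1 + x/8 (U(x, J) = 1 + x*(⅛) = 1 + x/8)
o = -8
X(E, H) = -8
A = -246079
u(s, k) = -8 + k*s² (u(s, k) = (s*s)*k - 8 = s²*k - 8 = k*s² - 8 = -8 + k*s²)
A/u(U(6, 25), -327) = -246079/(-8 - 327*(1 + (⅛)*6)²) = -246079/(-8 - 327*(1 + ¾)²) = -246079/(-8 - 327*(7/4)²) = -246079/(-8 - 327*49/16) = -246079/(-8 - 16023/16) = -246079/(-16151/16) = -246079*(-16/16151) = 3937264/16151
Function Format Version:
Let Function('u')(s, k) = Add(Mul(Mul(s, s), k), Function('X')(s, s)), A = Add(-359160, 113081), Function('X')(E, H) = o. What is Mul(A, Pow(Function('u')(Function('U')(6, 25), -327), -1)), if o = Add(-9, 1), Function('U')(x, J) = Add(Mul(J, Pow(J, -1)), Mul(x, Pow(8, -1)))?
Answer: Rational(3937264, 16151) ≈ 243.78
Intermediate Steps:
Function('U')(x, J) = Add(1, Mul(Rational(1, 8), x)) (Function('U')(x, J) = Add(1, Mul(x, Rational(1, 8))) = Add(1, Mul(Rational(1, 8), x)))
o = -8
Function('X')(E, H) = -8
A = -246079
Function('u')(s, k) = Add(-8, Mul(k, Pow(s, 2))) (Function('u')(s, k) = Add(Mul(Mul(s, s), k), -8) = Add(Mul(Pow(s, 2), k), -8) = Add(Mul(k, Pow(s, 2)), -8) = Add(-8, Mul(k, Pow(s, 2))))
Mul(A, Pow(Function('u')(Function('U')(6, 25), -327), -1)) = Mul(-246079, Pow(Add(-8, Mul(-327, Pow(Add(1, Mul(Rational(1, 8), 6)), 2))), -1)) = Mul(-246079, Pow(Add(-8, Mul(-327, Pow(Add(1, Rational(3, 4)), 2))), -1)) = Mul(-246079, Pow(Add(-8, Mul(-327, Pow(Rational(7, 4), 2))), -1)) = Mul(-246079, Pow(Add(-8, Mul(-327, Rational(49, 16))), -1)) = Mul(-246079, Pow(Add(-8, Rational(-16023, 16)), -1)) = Mul(-246079, Pow(Rational(-16151, 16), -1)) = Mul(-246079, Rational(-16, 16151)) = Rational(3937264, 16151)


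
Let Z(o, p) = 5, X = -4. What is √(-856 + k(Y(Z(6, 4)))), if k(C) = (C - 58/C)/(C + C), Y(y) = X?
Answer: I*√13717/4 ≈ 29.28*I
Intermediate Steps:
Y(y) = -4
k(C) = (C - 58/C)/(2*C) (k(C) = (C - 58/C)/((2*C)) = (C - 58/C)*(1/(2*C)) = (C - 58/C)/(2*C))
√(-856 + k(Y(Z(6, 4)))) = √(-856 + (½ - 29/(-4)²)) = √(-856 + (½ - 29*1/16)) = √(-856 + (½ - 29/16)) = √(-856 - 21/16) = √(-13717/16) = I*√13717/4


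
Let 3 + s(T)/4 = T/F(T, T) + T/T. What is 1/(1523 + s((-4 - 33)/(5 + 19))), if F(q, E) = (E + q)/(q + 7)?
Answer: 12/18311 ≈ 0.00065534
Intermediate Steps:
F(q, E) = (E + q)/(7 + q)
s(T) = 6 + 2*T (s(T) = -12 + 4*(T/(((T + T)/(7 + T))) + T/T) = -12 + 4*(T/(((2*T)/(7 + T))) + 1) = -12 + 4*(T/((2*T/(7 + T))) + 1) = -12 + 4*(T*((7 + T)/(2*T)) + 1) = -12 + 4*((7/2 + T/2) + 1) = -12 + 4*(9/2 + T/2) = -12 + (18 + 2*T) = 6 + 2*T)
1/(1523 + s((-4 - 33)/(5 + 19))) = 1/(1523 + (6 + 2*((-4 - 33)/(5 + 19)))) = 1/(1523 + (6 + 2*(-37/24))) = 1/(1523 + (6 - 37/12)) = 1/(1523 + 35/12) = 1/(18311/12) = 12/18311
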